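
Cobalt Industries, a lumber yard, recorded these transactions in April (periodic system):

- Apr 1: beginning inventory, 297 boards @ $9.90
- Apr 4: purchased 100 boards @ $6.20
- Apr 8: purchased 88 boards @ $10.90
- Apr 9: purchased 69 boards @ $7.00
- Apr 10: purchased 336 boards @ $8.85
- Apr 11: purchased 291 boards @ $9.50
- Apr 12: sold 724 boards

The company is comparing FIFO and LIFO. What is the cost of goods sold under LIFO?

COGS = $6,526.30

FIFO COGS: 297 @ $9.90 + 100 @ $6.20 + 88 @ $10.90 + 69 @ $7.00 + 170 @ $8.85 = $6,507.00
LIFO COGS: 291 @ $9.50 + 336 @ $8.85 + 69 @ $7.00 + 28 @ $10.90 = $6,526.30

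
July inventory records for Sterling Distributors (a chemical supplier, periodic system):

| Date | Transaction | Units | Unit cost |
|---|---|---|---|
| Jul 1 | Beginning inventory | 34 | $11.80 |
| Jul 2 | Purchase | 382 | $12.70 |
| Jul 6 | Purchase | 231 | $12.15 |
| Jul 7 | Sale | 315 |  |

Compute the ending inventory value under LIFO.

Jul 7, 315 sold [LIFO — newest first]: 231 @ $12.15 + 84 @ $12.70 = $3,873.45
Ending inventory: 34 @ $11.80 + 298 @ $12.70 = $4,185.80

Ending inventory = $4,185.80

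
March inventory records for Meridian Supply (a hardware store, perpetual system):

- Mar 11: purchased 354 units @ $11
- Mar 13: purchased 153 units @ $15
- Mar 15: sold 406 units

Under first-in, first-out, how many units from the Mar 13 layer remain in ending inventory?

Mar 15, 406 sold [FIFO — oldest first]: 354 @ $11 + 52 @ $15 = $4,674
Ending inventory: 101 @ $15 = $1,515

101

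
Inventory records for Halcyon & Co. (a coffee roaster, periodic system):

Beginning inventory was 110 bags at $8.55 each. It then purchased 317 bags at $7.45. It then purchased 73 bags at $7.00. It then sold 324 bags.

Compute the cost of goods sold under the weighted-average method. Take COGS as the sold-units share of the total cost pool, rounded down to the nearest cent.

Sale 1, sell 324: 324/500 × $3,813.15 → $2,470.92
Ending inventory (cost pool remaining) = $1,342.23
Check: goods available $3,813.15 = COGS $2,470.92 + ending $1,342.23

COGS = $2,470.92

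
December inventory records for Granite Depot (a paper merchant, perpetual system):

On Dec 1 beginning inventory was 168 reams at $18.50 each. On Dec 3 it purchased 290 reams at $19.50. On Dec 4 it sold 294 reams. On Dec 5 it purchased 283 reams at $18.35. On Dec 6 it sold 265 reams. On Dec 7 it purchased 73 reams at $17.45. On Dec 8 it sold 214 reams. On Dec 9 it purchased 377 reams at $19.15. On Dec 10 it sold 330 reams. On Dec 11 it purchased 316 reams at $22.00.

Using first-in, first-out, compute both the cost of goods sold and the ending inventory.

COGS = $20,764.25; ending inventory = $8,637.20

Dec 4, 294 sold [FIFO — oldest first]: 168 @ $18.50 + 126 @ $19.50 = $5,565.00
Dec 6, 265 sold [FIFO — oldest first]: 164 @ $19.50 + 101 @ $18.35 = $5,051.35
Dec 8, 214 sold [FIFO — oldest first]: 182 @ $18.35 + 32 @ $17.45 = $3,898.10
Dec 10, 330 sold [FIFO — oldest first]: 41 @ $17.45 + 289 @ $19.15 = $6,249.80
Total COGS = $5,565.00 + $5,051.35 + $3,898.10 + $6,249.80 = $20,764.25
Ending inventory: 88 @ $19.15 + 316 @ $22.00 = $8,637.20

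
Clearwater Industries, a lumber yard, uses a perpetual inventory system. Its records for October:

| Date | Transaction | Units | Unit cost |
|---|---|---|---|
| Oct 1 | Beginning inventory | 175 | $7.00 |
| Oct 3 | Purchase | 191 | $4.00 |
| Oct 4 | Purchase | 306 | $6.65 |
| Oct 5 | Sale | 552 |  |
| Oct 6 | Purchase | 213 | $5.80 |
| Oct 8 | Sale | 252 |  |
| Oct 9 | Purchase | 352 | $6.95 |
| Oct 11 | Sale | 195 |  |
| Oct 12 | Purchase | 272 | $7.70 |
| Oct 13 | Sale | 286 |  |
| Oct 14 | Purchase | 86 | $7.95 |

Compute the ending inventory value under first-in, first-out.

Oct 5, 552 sold [FIFO — oldest first]: 175 @ $7.00 + 191 @ $4.00 + 186 @ $6.65 = $3,225.90
Oct 8, 252 sold [FIFO — oldest first]: 120 @ $6.65 + 132 @ $5.80 = $1,563.60
Oct 11, 195 sold [FIFO — oldest first]: 81 @ $5.80 + 114 @ $6.95 = $1,262.10
Oct 13, 286 sold [FIFO — oldest first]: 238 @ $6.95 + 48 @ $7.70 = $2,023.70
Total COGS = $3,225.90 + $1,563.60 + $1,262.10 + $2,023.70 = $8,075.30
Ending inventory: 224 @ $7.70 + 86 @ $7.95 = $2,408.50

Ending inventory = $2,408.50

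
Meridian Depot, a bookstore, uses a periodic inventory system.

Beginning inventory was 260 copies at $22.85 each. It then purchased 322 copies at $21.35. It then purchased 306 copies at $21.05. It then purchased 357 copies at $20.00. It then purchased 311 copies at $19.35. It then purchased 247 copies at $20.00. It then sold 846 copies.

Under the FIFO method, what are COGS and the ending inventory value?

COGS = $18,372.90; ending inventory = $18,981.95

Sale 1 (846) [FIFO — oldest first]: 260 @ $22.85 + 322 @ $21.35 + 264 @ $21.05 = $18,372.90
Ending inventory: 42 @ $21.05 + 357 @ $20.00 + 311 @ $19.35 + 247 @ $20.00 = $18,981.95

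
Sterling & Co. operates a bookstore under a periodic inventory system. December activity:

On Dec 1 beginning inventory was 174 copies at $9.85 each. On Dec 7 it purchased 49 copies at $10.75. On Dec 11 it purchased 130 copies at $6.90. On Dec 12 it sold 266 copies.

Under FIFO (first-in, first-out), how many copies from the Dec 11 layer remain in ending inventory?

87

Dec 12, 266 sold [FIFO — oldest first]: 174 @ $9.85 + 49 @ $10.75 + 43 @ $6.90 = $2,537.35
Ending inventory: 87 @ $6.90 = $600.30
Check: goods available $3,137.65 = COGS $2,537.35 + ending $600.30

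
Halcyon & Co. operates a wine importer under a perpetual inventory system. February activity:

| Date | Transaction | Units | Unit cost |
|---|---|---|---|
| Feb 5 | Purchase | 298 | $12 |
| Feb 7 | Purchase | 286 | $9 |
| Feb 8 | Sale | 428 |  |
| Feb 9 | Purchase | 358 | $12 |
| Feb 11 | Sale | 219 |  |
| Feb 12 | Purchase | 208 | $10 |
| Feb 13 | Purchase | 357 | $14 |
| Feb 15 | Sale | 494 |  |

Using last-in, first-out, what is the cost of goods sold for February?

COGS = $13,274

Feb 8, 428 sold [LIFO — newest first]: 286 @ $9 + 142 @ $12 = $4,278
Feb 11, 219 sold [LIFO — newest first]: 219 @ $12 = $2,628
Feb 15, 494 sold [LIFO — newest first]: 357 @ $14 + 137 @ $10 = $6,368
Total COGS = $4,278 + $2,628 + $6,368 = $13,274
Ending inventory: 156 @ $12 + 139 @ $12 + 71 @ $10 = $4,250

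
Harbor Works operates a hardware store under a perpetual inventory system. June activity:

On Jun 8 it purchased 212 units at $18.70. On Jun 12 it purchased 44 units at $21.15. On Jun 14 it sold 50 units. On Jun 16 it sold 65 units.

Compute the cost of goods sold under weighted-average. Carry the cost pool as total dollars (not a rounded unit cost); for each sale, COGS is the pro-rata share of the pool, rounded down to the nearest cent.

After Jun 8: 212 on hand, pool $3,964.40 (≈ $18.7000 each)
After Jun 12: 256 on hand, pool $4,895.00 (≈ $19.1211 each)
Jun 14, sell 50: 50/256 × $4,895.00 → $956.05
Jun 16, sell 65: 65/206 × $3,938.95 → $1,242.87
Total COGS = $956.05 + $1,242.87 = $2,198.92
Ending inventory (cost pool remaining) = $2,696.08
Check: goods available $4,895.00 = COGS $2,198.92 + ending $2,696.08

COGS = $2,198.92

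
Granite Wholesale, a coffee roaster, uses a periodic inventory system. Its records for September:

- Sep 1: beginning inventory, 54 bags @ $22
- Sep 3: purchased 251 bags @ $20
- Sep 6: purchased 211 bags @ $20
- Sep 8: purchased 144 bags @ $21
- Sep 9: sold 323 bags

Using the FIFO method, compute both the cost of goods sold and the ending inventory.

Sep 9, 323 sold [FIFO — oldest first]: 54 @ $22 + 251 @ $20 + 18 @ $20 = $6,568
Ending inventory: 193 @ $20 + 144 @ $21 = $6,884

COGS = $6,568; ending inventory = $6,884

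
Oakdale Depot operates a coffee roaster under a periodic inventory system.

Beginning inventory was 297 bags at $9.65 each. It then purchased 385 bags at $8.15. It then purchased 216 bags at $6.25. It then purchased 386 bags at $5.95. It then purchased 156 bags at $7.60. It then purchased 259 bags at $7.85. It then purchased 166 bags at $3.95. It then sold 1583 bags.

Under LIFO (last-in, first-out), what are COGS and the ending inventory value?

COGS = $10,803.65; ending inventory = $2,721.30

Sale 1 (1583) [LIFO — newest first]: 166 @ $3.95 + 259 @ $7.85 + 156 @ $7.60 + 386 @ $5.95 + 216 @ $6.25 + 385 @ $8.15 + 15 @ $9.65 = $10,803.65
Ending inventory: 282 @ $9.65 = $2,721.30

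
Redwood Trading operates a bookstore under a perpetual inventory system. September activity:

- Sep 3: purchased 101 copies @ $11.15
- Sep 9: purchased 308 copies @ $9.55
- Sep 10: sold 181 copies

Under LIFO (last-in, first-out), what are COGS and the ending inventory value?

COGS = $1,728.55; ending inventory = $2,339.00

Sep 10, 181 sold [LIFO — newest first]: 181 @ $9.55 = $1,728.55
Ending inventory: 101 @ $11.15 + 127 @ $9.55 = $2,339.00
Check: goods available $4,067.55 = COGS $1,728.55 + ending $2,339.00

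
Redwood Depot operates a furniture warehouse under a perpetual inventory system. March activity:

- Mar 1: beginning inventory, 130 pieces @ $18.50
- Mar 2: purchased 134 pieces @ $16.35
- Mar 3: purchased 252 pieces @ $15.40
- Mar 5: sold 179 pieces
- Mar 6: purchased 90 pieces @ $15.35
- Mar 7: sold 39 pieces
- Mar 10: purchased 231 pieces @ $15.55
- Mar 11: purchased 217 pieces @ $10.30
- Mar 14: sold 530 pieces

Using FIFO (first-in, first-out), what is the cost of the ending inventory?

Ending inventory = $3,619.05

Mar 5, 179 sold [FIFO — oldest first]: 130 @ $18.50 + 49 @ $16.35 = $3,206.15
Mar 7, 39 sold [FIFO — oldest first]: 39 @ $16.35 = $637.65
Mar 14, 530 sold [FIFO — oldest first]: 46 @ $16.35 + 252 @ $15.40 + 90 @ $15.35 + 142 @ $15.55 = $8,222.50
Total COGS = $3,206.15 + $637.65 + $8,222.50 = $12,066.30
Ending inventory: 89 @ $15.55 + 217 @ $10.30 = $3,619.05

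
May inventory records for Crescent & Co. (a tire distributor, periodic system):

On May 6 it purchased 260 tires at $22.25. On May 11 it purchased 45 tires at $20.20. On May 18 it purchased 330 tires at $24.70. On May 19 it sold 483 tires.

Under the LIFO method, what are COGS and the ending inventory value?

May 19, 483 sold [LIFO — newest first]: 330 @ $24.70 + 45 @ $20.20 + 108 @ $22.25 = $11,463.00
Ending inventory: 152 @ $22.25 = $3,382.00

COGS = $11,463.00; ending inventory = $3,382.00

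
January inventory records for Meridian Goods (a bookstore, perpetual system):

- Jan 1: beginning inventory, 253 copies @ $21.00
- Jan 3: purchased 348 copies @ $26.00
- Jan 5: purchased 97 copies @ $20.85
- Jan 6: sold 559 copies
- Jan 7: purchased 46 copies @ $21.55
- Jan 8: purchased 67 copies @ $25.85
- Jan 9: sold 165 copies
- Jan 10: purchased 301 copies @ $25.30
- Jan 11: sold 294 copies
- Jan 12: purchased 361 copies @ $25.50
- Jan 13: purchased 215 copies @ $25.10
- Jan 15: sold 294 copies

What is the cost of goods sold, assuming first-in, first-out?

COGS = $31,822.00

Jan 6, 559 sold [FIFO — oldest first]: 253 @ $21.00 + 306 @ $26.00 = $13,269.00
Jan 9, 165 sold [FIFO — oldest first]: 42 @ $26.00 + 97 @ $20.85 + 26 @ $21.55 = $3,674.75
Jan 11, 294 sold [FIFO — oldest first]: 20 @ $21.55 + 67 @ $25.85 + 207 @ $25.30 = $7,400.05
Jan 15, 294 sold [FIFO — oldest first]: 94 @ $25.30 + 200 @ $25.50 = $7,478.20
Total COGS = $13,269.00 + $3,674.75 + $7,400.05 + $7,478.20 = $31,822.00
Ending inventory: 161 @ $25.50 + 215 @ $25.10 = $9,502.00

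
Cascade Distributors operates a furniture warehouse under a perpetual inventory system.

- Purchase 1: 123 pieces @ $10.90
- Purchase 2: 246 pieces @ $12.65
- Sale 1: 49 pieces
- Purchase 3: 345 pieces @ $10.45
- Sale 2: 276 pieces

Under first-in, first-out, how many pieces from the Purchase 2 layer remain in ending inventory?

Sale 1 (49) [FIFO — oldest first]: 49 @ $10.90 = $534.10
Sale 2 (276) [FIFO — oldest first]: 74 @ $10.90 + 202 @ $12.65 = $3,361.90
Total COGS = $534.10 + $3,361.90 = $3,896.00
Ending inventory: 44 @ $12.65 + 345 @ $10.45 = $4,161.85

44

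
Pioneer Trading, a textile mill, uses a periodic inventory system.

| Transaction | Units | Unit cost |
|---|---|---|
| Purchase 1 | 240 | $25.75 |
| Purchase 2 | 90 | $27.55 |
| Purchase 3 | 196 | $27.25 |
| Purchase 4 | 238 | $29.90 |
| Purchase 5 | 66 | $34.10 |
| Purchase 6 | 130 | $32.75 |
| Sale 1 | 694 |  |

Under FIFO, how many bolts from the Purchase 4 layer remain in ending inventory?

70

Sale 1 (694) [FIFO — oldest first]: 240 @ $25.75 + 90 @ $27.55 + 196 @ $27.25 + 168 @ $29.90 = $19,023.70
Ending inventory: 70 @ $29.90 + 66 @ $34.10 + 130 @ $32.75 = $8,601.10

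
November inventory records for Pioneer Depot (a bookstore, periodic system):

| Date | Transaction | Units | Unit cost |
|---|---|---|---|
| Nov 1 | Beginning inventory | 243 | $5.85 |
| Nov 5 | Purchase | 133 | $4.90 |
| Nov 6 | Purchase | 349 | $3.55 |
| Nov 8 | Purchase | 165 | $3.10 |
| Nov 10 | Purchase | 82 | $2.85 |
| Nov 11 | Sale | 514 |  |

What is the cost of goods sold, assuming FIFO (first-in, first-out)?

Nov 11, 514 sold [FIFO — oldest first]: 243 @ $5.85 + 133 @ $4.90 + 138 @ $3.55 = $2,563.15
Ending inventory: 211 @ $3.55 + 165 @ $3.10 + 82 @ $2.85 = $1,494.25

COGS = $2,563.15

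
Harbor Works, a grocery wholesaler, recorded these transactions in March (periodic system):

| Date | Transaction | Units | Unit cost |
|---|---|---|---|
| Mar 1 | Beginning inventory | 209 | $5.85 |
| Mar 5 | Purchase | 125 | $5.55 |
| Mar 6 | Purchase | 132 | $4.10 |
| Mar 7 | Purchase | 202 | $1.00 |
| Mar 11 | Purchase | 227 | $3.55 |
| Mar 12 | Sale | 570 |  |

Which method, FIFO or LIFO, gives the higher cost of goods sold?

FIFO

FIFO COGS: 209 @ $5.85 + 125 @ $5.55 + 132 @ $4.10 + 104 @ $1.00 = $2,561.60
LIFO COGS: 227 @ $3.55 + 202 @ $1.00 + 132 @ $4.10 + 9 @ $5.55 = $1,599.00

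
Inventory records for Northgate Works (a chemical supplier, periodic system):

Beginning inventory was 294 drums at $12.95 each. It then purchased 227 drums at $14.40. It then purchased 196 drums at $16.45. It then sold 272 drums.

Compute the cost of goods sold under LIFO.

COGS = $4,318.60

Sale 1 (272) [LIFO — newest first]: 196 @ $16.45 + 76 @ $14.40 = $4,318.60
Ending inventory: 294 @ $12.95 + 151 @ $14.40 = $5,981.70
Check: goods available $10,300.30 = COGS $4,318.60 + ending $5,981.70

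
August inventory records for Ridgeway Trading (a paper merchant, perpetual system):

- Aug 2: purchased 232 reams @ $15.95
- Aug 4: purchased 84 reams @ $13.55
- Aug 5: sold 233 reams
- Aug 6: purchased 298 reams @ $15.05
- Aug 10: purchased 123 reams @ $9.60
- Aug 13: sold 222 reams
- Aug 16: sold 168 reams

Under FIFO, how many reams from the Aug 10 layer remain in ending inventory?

114

Aug 5, 233 sold [FIFO — oldest first]: 232 @ $15.95 + 1 @ $13.55 = $3,713.95
Aug 13, 222 sold [FIFO — oldest first]: 83 @ $13.55 + 139 @ $15.05 = $3,216.60
Aug 16, 168 sold [FIFO — oldest first]: 159 @ $15.05 + 9 @ $9.60 = $2,479.35
Total COGS = $3,713.95 + $3,216.60 + $2,479.35 = $9,409.90
Ending inventory: 114 @ $9.60 = $1,094.40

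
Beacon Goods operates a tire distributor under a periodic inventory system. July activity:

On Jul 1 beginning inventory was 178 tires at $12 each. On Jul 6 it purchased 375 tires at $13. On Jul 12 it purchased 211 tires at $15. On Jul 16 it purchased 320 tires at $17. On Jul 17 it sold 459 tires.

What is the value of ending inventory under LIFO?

Ending inventory = $8,091

Jul 17, 459 sold [LIFO — newest first]: 320 @ $17 + 139 @ $15 = $7,525
Ending inventory: 178 @ $12 + 375 @ $13 + 72 @ $15 = $8,091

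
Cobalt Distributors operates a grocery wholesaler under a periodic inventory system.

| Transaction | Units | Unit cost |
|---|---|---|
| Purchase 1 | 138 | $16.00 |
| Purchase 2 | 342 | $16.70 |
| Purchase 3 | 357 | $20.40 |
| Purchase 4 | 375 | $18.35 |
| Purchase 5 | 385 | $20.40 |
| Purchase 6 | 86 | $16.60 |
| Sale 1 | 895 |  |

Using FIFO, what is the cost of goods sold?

COGS = $16,266.50

Sale 1 (895) [FIFO — oldest first]: 138 @ $16.00 + 342 @ $16.70 + 357 @ $20.40 + 58 @ $18.35 = $16,266.50
Ending inventory: 317 @ $18.35 + 385 @ $20.40 + 86 @ $16.60 = $15,098.55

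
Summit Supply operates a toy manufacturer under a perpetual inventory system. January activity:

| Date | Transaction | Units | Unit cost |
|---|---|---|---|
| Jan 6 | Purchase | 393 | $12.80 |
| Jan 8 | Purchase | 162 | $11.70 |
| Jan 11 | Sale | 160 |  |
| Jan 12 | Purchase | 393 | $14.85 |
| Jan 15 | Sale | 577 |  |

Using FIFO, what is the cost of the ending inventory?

Jan 11, 160 sold [FIFO — oldest first]: 160 @ $12.80 = $2,048.00
Jan 15, 577 sold [FIFO — oldest first]: 233 @ $12.80 + 162 @ $11.70 + 182 @ $14.85 = $7,580.50
Total COGS = $2,048.00 + $7,580.50 = $9,628.50
Ending inventory: 211 @ $14.85 = $3,133.35

Ending inventory = $3,133.35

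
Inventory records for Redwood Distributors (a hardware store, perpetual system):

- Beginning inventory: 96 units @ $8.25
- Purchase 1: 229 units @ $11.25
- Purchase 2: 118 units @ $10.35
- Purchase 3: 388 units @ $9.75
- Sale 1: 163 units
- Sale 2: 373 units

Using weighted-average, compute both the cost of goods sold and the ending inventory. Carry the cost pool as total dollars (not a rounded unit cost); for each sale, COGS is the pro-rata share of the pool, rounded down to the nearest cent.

COGS = $5,400.34; ending inventory = $2,972.21

After Beginning: 96 on hand, pool $792.00 (≈ $8.2500 each)
After Purchase 1: 325 on hand, pool $3,368.25 (≈ $10.3638 each)
After Purchase 2: 443 on hand, pool $4,589.55 (≈ $10.3602 each)
After Purchase 3: 831 on hand, pool $8,372.55 (≈ $10.0753 each)
Sale 1, sell 163: 163/831 × $8,372.55 → $1,642.26
Sale 2, sell 373: 373/668 × $6,730.29 → $3,758.08
Total COGS = $1,642.26 + $3,758.08 = $5,400.34
Ending inventory (cost pool remaining) = $2,972.21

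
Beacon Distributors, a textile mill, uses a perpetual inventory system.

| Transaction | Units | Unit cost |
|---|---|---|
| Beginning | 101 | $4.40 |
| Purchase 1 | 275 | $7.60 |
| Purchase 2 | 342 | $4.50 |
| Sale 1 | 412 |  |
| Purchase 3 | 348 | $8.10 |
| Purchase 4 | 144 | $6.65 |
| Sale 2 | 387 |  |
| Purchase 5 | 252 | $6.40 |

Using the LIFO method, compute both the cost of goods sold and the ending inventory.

Sale 1 (412) [LIFO — newest first]: 342 @ $4.50 + 70 @ $7.60 = $2,071.00
Sale 2 (387) [LIFO — newest first]: 144 @ $6.65 + 243 @ $8.10 = $2,925.90
Total COGS = $2,071.00 + $2,925.90 = $4,996.90
Ending inventory: 101 @ $4.40 + 205 @ $7.60 + 105 @ $8.10 + 252 @ $6.40 = $4,465.70

COGS = $4,996.90; ending inventory = $4,465.70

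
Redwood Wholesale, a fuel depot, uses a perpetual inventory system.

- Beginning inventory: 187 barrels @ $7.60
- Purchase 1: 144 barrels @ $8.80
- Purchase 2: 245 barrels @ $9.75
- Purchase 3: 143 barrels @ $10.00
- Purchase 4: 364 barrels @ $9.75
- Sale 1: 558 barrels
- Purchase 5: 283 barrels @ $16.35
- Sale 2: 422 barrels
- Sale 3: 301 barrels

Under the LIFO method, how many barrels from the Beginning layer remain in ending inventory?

Sale 1 (558) [LIFO — newest first]: 364 @ $9.75 + 143 @ $10.00 + 51 @ $9.75 = $5,476.25
Sale 2 (422) [LIFO — newest first]: 283 @ $16.35 + 139 @ $9.75 = $5,982.30
Sale 3 (301) [LIFO — newest first]: 55 @ $9.75 + 144 @ $8.80 + 102 @ $7.60 = $2,578.65
Total COGS = $5,476.25 + $5,982.30 + $2,578.65 = $14,037.20
Ending inventory: 85 @ $7.60 = $646.00
Check: goods available $14,683.20 = COGS $14,037.20 + ending $646.00

85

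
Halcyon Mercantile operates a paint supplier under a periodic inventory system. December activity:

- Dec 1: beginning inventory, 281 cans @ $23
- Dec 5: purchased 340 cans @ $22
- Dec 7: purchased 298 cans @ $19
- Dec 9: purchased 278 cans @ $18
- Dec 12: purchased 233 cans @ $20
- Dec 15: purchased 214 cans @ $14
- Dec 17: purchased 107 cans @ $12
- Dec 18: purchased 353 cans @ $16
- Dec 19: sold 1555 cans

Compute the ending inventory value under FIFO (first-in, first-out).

Dec 19, 1555 sold [FIFO — oldest first]: 281 @ $23 + 340 @ $22 + 298 @ $19 + 278 @ $18 + 233 @ $20 + 125 @ $14 = $31,019
Ending inventory: 89 @ $14 + 107 @ $12 + 353 @ $16 = $8,178

Ending inventory = $8,178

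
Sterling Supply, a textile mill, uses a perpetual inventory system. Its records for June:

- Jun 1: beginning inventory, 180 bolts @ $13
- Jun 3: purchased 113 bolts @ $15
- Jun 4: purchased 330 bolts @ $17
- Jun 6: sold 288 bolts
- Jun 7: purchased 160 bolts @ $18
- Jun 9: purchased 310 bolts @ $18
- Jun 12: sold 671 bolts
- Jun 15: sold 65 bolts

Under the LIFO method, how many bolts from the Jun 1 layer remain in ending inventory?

Jun 6, 288 sold [LIFO — newest first]: 288 @ $17 = $4,896
Jun 12, 671 sold [LIFO — newest first]: 310 @ $18 + 160 @ $18 + 42 @ $17 + 113 @ $15 + 46 @ $13 = $11,467
Jun 15, 65 sold [LIFO — newest first]: 65 @ $13 = $845
Total COGS = $4,896 + $11,467 + $845 = $17,208
Ending inventory: 69 @ $13 = $897

69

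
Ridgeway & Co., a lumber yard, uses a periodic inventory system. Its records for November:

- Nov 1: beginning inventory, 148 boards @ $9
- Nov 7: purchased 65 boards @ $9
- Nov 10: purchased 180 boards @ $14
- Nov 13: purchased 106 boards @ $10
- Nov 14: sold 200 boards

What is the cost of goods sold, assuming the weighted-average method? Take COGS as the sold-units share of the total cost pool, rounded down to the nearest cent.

COGS = $2,203.20

Nov 14, sell 200: 200/499 × $5,497.00 → $2,203.20
Ending inventory (cost pool remaining) = $3,293.80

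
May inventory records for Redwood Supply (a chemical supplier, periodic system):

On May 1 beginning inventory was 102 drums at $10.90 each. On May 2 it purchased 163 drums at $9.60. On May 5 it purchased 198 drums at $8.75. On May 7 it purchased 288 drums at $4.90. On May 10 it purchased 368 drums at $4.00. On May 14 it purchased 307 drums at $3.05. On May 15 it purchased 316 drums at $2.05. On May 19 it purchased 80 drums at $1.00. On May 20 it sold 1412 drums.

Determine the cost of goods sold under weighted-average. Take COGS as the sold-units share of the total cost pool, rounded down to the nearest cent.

May 20, sell 1412: 1412/1822 × $8,956.45 → $6,941.00
Ending inventory (cost pool remaining) = $2,015.45

COGS = $6,941.00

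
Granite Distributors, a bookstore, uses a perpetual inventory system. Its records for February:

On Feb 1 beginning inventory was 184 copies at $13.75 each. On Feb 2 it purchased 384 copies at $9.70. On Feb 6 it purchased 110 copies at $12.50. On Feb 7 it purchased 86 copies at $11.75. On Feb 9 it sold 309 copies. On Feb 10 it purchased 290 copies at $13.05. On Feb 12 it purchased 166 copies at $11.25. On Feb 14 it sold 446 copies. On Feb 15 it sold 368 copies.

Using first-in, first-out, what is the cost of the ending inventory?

Feb 9, 309 sold [FIFO — oldest first]: 184 @ $13.75 + 125 @ $9.70 = $3,742.50
Feb 14, 446 sold [FIFO — oldest first]: 259 @ $9.70 + 110 @ $12.50 + 77 @ $11.75 = $4,792.05
Feb 15, 368 sold [FIFO — oldest first]: 9 @ $11.75 + 290 @ $13.05 + 69 @ $11.25 = $4,666.50
Total COGS = $3,742.50 + $4,792.05 + $4,666.50 = $13,201.05
Ending inventory: 97 @ $11.25 = $1,091.25

Ending inventory = $1,091.25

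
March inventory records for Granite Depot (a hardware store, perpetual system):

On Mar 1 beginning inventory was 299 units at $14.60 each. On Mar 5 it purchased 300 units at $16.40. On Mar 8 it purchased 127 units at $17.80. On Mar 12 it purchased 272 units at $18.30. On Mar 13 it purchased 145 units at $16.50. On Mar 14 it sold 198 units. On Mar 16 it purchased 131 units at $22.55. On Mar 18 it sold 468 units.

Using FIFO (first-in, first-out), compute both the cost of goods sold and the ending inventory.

COGS = $10,478.00; ending inventory = $11,392.15

Mar 14, 198 sold [FIFO — oldest first]: 198 @ $14.60 = $2,890.80
Mar 18, 468 sold [FIFO — oldest first]: 101 @ $14.60 + 300 @ $16.40 + 67 @ $17.80 = $7,587.20
Total COGS = $2,890.80 + $7,587.20 = $10,478.00
Ending inventory: 60 @ $17.80 + 272 @ $18.30 + 145 @ $16.50 + 131 @ $22.55 = $11,392.15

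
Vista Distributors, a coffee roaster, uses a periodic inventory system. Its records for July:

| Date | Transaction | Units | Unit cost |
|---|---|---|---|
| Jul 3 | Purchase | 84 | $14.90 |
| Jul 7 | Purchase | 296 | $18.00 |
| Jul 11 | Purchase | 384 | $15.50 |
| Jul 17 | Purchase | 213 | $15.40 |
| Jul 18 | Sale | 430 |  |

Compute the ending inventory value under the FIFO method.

Jul 18, 430 sold [FIFO — oldest first]: 84 @ $14.90 + 296 @ $18.00 + 50 @ $15.50 = $7,354.60
Ending inventory: 334 @ $15.50 + 213 @ $15.40 = $8,457.20

Ending inventory = $8,457.20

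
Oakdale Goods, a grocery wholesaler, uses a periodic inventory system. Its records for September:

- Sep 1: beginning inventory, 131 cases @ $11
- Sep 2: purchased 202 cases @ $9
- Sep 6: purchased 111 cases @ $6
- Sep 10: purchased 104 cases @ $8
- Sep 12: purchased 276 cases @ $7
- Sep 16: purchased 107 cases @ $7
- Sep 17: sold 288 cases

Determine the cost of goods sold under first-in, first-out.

Sep 17, 288 sold [FIFO — oldest first]: 131 @ $11 + 157 @ $9 = $2,854
Ending inventory: 45 @ $9 + 111 @ $6 + 104 @ $8 + 276 @ $7 + 107 @ $7 = $4,584

COGS = $2,854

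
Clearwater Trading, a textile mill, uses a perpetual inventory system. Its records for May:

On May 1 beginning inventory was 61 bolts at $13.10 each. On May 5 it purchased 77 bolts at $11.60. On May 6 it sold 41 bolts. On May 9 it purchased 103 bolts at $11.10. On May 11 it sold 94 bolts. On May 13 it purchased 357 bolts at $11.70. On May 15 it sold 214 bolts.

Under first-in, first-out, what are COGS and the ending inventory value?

May 6, 41 sold [FIFO — oldest first]: 41 @ $13.10 = $537.10
May 11, 94 sold [FIFO — oldest first]: 20 @ $13.10 + 74 @ $11.60 = $1,120.40
May 15, 214 sold [FIFO — oldest first]: 3 @ $11.60 + 103 @ $11.10 + 108 @ $11.70 = $2,441.70
Total COGS = $537.10 + $1,120.40 + $2,441.70 = $4,099.20
Ending inventory: 249 @ $11.70 = $2,913.30

COGS = $4,099.20; ending inventory = $2,913.30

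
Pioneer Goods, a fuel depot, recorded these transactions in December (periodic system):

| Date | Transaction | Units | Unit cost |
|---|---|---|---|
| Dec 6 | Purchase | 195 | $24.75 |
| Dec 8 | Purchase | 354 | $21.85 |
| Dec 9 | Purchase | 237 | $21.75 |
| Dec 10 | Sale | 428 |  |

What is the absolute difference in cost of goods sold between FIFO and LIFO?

$589.20

FIFO COGS: 195 @ $24.75 + 233 @ $21.85 = $9,917.30
LIFO COGS: 237 @ $21.75 + 191 @ $21.85 = $9,328.10
Difference = |$9,917.30 − $9,328.10| = $589.20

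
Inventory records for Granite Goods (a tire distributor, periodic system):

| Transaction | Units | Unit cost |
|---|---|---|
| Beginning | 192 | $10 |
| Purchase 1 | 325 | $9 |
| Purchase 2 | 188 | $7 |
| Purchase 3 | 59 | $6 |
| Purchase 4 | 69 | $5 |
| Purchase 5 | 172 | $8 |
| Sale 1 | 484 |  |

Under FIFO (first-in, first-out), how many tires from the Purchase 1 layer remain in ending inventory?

33

Sale 1 (484) [FIFO — oldest first]: 192 @ $10 + 292 @ $9 = $4,548
Ending inventory: 33 @ $9 + 188 @ $7 + 59 @ $6 + 69 @ $5 + 172 @ $8 = $3,688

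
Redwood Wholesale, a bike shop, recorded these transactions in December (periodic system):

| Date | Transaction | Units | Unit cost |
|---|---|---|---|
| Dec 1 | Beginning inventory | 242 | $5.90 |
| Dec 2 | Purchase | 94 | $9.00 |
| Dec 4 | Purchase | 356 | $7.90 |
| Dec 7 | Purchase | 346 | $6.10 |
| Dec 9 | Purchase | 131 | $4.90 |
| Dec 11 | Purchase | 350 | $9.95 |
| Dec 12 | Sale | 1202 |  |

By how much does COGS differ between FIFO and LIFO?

FIFO COGS: 242 @ $5.90 + 94 @ $9.00 + 356 @ $7.90 + 346 @ $6.10 + 131 @ $4.90 + 33 @ $9.95 = $8,167.05
LIFO COGS: 350 @ $9.95 + 131 @ $4.90 + 346 @ $6.10 + 356 @ $7.90 + 19 @ $9.00 = $9,218.40
Difference = |$8,167.05 − $9,218.40| = $1,051.35

$1,051.35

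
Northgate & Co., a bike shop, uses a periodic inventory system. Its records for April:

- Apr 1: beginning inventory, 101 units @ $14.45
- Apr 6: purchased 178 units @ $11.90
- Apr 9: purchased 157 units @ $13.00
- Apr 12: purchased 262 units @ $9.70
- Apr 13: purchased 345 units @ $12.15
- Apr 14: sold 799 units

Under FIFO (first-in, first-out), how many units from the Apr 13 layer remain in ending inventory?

Apr 14, 799 sold [FIFO — oldest first]: 101 @ $14.45 + 178 @ $11.90 + 157 @ $13.00 + 262 @ $9.70 + 101 @ $12.15 = $9,387.20
Ending inventory: 244 @ $12.15 = $2,964.60

244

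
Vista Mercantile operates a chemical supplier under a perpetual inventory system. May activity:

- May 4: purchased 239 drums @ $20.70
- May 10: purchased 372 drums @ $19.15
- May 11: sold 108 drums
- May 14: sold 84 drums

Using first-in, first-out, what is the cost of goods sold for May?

COGS = $3,974.40

May 11, 108 sold [FIFO — oldest first]: 108 @ $20.70 = $2,235.60
May 14, 84 sold [FIFO — oldest first]: 84 @ $20.70 = $1,738.80
Total COGS = $2,235.60 + $1,738.80 = $3,974.40
Ending inventory: 47 @ $20.70 + 372 @ $19.15 = $8,096.70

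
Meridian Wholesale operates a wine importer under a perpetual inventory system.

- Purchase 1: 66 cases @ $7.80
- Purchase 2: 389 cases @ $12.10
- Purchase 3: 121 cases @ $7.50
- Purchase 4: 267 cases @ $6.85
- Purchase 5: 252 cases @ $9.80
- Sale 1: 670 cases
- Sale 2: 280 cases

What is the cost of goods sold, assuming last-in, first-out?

Sale 1 (670) [LIFO — newest first]: 252 @ $9.80 + 267 @ $6.85 + 121 @ $7.50 + 30 @ $12.10 = $5,569.05
Sale 2 (280) [LIFO — newest first]: 280 @ $12.10 = $3,388.00
Total COGS = $5,569.05 + $3,388.00 = $8,957.05
Ending inventory: 66 @ $7.80 + 79 @ $12.10 = $1,470.70
Check: goods available $10,427.75 = COGS $8,957.05 + ending $1,470.70

COGS = $8,957.05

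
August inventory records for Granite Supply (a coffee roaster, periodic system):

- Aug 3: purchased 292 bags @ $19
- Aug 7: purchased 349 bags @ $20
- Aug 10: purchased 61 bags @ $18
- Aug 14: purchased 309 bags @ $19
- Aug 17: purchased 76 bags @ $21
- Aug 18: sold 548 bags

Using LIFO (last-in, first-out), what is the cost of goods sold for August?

COGS = $10,605

Aug 18, 548 sold [LIFO — newest first]: 76 @ $21 + 309 @ $19 + 61 @ $18 + 102 @ $20 = $10,605
Ending inventory: 292 @ $19 + 247 @ $20 = $10,488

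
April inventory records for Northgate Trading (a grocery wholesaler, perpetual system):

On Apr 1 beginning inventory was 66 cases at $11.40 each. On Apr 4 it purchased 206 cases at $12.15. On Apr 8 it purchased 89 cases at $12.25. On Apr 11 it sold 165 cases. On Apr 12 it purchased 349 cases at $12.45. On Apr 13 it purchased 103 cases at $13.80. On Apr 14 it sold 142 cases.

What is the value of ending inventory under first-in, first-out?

Apr 11, 165 sold [FIFO — oldest first]: 66 @ $11.40 + 99 @ $12.15 = $1,955.25
Apr 14, 142 sold [FIFO — oldest first]: 107 @ $12.15 + 35 @ $12.25 = $1,728.80
Total COGS = $1,955.25 + $1,728.80 = $3,684.05
Ending inventory: 54 @ $12.25 + 349 @ $12.45 + 103 @ $13.80 = $6,427.95

Ending inventory = $6,427.95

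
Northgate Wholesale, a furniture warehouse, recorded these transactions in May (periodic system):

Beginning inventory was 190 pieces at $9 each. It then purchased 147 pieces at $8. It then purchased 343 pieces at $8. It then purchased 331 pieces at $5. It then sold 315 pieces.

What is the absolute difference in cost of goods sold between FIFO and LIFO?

$1,135

FIFO COGS: 190 @ $9 + 125 @ $8 = $2,710
LIFO COGS: 315 @ $5 = $1,575
Difference = |$2,710 − $1,575| = $1,135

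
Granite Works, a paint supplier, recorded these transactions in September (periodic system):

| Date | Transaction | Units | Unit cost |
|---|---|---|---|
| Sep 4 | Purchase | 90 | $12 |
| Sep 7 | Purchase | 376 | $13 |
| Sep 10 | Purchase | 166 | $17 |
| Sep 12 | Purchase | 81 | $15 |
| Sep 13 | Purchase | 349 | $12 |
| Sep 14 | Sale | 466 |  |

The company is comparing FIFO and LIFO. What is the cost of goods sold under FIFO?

COGS = $5,968

FIFO COGS: 90 @ $12 + 376 @ $13 = $5,968
LIFO COGS: 349 @ $12 + 81 @ $15 + 36 @ $17 = $6,015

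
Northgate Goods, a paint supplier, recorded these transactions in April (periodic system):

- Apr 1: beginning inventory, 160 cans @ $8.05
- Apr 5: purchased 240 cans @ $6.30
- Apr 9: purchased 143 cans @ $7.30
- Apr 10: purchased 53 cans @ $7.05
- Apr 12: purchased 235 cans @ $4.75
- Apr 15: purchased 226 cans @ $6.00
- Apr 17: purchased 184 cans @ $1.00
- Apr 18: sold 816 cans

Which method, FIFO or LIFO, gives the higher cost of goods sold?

FIFO

FIFO COGS: 160 @ $8.05 + 240 @ $6.30 + 143 @ $7.30 + 53 @ $7.05 + 220 @ $4.75 = $5,262.55
LIFO COGS: 184 @ $1.00 + 226 @ $6.00 + 235 @ $4.75 + 53 @ $7.05 + 118 @ $7.30 = $3,891.30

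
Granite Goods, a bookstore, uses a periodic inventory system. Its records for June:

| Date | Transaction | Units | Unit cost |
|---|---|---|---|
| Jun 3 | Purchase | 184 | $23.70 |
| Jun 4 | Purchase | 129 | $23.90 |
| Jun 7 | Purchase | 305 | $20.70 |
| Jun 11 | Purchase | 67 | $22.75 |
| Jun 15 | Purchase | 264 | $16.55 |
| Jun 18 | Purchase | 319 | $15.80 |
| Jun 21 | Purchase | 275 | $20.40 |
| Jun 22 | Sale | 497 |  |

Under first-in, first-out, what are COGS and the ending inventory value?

Jun 22, 497 sold [FIFO — oldest first]: 184 @ $23.70 + 129 @ $23.90 + 184 @ $20.70 = $11,252.70
Ending inventory: 121 @ $20.70 + 67 @ $22.75 + 264 @ $16.55 + 319 @ $15.80 + 275 @ $20.40 = $19,048.35

COGS = $11,252.70; ending inventory = $19,048.35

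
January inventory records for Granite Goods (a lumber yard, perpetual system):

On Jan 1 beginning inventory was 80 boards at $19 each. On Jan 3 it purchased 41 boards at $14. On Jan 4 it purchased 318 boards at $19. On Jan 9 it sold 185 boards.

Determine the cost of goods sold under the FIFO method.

COGS = $3,310

Jan 9, 185 sold [FIFO — oldest first]: 80 @ $19 + 41 @ $14 + 64 @ $19 = $3,310
Ending inventory: 254 @ $19 = $4,826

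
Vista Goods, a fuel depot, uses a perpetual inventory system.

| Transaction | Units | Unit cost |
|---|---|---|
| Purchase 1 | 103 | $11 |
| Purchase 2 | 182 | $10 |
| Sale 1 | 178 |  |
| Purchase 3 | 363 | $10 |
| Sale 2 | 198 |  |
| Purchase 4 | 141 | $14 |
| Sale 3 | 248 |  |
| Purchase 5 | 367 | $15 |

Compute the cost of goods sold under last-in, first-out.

Sale 1 (178) [LIFO — newest first]: 178 @ $10 = $1,780
Sale 2 (198) [LIFO — newest first]: 198 @ $10 = $1,980
Sale 3 (248) [LIFO — newest first]: 141 @ $14 + 107 @ $10 = $3,044
Total COGS = $1,780 + $1,980 + $3,044 = $6,804
Ending inventory: 103 @ $11 + 4 @ $10 + 58 @ $10 + 367 @ $15 = $7,258
Check: goods available $14,062 = COGS $6,804 + ending $7,258

COGS = $6,804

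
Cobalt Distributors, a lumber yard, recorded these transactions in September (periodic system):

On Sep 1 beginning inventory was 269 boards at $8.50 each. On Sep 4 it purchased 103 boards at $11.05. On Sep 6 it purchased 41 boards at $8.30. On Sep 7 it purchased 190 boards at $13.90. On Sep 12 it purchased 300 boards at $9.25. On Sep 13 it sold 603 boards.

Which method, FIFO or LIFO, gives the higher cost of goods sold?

FIFO COGS: 269 @ $8.50 + 103 @ $11.05 + 41 @ $8.30 + 190 @ $13.90 = $6,405.95
LIFO COGS: 300 @ $9.25 + 190 @ $13.90 + 41 @ $8.30 + 72 @ $11.05 = $6,551.90

LIFO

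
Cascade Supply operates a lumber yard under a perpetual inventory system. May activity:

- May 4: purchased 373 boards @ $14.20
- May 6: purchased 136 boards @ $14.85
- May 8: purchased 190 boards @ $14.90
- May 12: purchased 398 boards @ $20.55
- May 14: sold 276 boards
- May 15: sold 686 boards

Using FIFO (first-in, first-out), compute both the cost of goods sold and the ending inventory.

May 14, 276 sold [FIFO — oldest first]: 276 @ $14.20 = $3,919.20
May 15, 686 sold [FIFO — oldest first]: 97 @ $14.20 + 136 @ $14.85 + 190 @ $14.90 + 263 @ $20.55 = $11,632.65
Total COGS = $3,919.20 + $11,632.65 = $15,551.85
Ending inventory: 135 @ $20.55 = $2,774.25
Check: goods available $18,326.10 = COGS $15,551.85 + ending $2,774.25

COGS = $15,551.85; ending inventory = $2,774.25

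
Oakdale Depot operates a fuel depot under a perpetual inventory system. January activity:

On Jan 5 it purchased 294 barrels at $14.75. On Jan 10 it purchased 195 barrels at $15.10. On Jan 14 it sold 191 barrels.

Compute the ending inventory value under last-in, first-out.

Jan 14, 191 sold [LIFO — newest first]: 191 @ $15.10 = $2,884.10
Ending inventory: 294 @ $14.75 + 4 @ $15.10 = $4,396.90
Check: goods available $7,281.00 = COGS $2,884.10 + ending $4,396.90

Ending inventory = $4,396.90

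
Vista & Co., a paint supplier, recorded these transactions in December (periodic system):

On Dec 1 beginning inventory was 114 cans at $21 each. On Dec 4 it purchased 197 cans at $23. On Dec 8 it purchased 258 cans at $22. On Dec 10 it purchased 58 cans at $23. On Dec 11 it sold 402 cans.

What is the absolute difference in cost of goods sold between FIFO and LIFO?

$61

FIFO COGS: 114 @ $21 + 197 @ $23 + 91 @ $22 = $8,927
LIFO COGS: 58 @ $23 + 258 @ $22 + 86 @ $23 = $8,988
Difference = |$8,927 − $8,988| = $61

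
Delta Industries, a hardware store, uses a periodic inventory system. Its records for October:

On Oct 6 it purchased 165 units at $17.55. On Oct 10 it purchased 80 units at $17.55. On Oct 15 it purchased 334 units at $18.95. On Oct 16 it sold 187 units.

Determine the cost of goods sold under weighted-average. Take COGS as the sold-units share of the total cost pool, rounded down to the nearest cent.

Oct 16, sell 187: 187/579 × $10,629.05 → $3,432.87
Ending inventory (cost pool remaining) = $7,196.18

COGS = $3,432.87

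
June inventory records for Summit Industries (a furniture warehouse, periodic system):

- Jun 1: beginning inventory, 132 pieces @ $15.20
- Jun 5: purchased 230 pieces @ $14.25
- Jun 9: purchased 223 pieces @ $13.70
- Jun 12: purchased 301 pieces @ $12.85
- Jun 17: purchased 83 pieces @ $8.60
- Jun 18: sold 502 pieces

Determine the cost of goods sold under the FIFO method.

Jun 18, 502 sold [FIFO — oldest first]: 132 @ $15.20 + 230 @ $14.25 + 140 @ $13.70 = $7,201.90
Ending inventory: 83 @ $13.70 + 301 @ $12.85 + 83 @ $8.60 = $5,718.75
Check: goods available $12,920.65 = COGS $7,201.90 + ending $5,718.75

COGS = $7,201.90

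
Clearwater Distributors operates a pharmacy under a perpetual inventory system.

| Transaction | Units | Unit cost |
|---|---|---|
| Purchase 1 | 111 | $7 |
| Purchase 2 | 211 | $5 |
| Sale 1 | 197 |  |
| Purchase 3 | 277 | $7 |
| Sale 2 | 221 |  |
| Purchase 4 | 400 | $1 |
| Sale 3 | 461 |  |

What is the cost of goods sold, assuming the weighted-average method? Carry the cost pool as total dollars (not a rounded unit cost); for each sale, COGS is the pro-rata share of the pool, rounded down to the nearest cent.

After Purchase 1: 111 on hand, pool $777.00 (≈ $7.0000 each)
After Purchase 2: 322 on hand, pool $1,832.00 (≈ $5.6894 each)
Sale 1, sell 197: 197/322 × $1,832.00 → $1,120.81
After Purchase 3: 402 on hand, pool $2,650.19 (≈ $6.5925 each)
Sale 2, sell 221: 221/402 × $2,650.19 → $1,456.94
After Purchase 4: 581 on hand, pool $1,593.25 (≈ $2.7423 each)
Sale 3, sell 461: 461/581 × $1,593.25 → $1,264.17
Total COGS = $1,120.81 + $1,456.94 + $1,264.17 = $3,841.92
Ending inventory (cost pool remaining) = $329.08

COGS = $3,841.92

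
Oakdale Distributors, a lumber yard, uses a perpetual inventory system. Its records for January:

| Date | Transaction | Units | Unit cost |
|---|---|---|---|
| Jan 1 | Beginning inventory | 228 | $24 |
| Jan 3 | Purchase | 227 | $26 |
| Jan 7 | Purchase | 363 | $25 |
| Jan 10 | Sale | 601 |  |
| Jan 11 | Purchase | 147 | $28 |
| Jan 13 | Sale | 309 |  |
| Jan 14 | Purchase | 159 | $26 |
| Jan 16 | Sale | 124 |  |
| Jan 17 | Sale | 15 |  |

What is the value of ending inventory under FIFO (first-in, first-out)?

Ending inventory = $1,950

Jan 10, 601 sold [FIFO — oldest first]: 228 @ $24 + 227 @ $26 + 146 @ $25 = $15,024
Jan 13, 309 sold [FIFO — oldest first]: 217 @ $25 + 92 @ $28 = $8,001
Jan 16, 124 sold [FIFO — oldest first]: 55 @ $28 + 69 @ $26 = $3,334
Jan 17, 15 sold [FIFO — oldest first]: 15 @ $26 = $390
Total COGS = $15,024 + $8,001 + $3,334 + $390 = $26,749
Ending inventory: 75 @ $26 = $1,950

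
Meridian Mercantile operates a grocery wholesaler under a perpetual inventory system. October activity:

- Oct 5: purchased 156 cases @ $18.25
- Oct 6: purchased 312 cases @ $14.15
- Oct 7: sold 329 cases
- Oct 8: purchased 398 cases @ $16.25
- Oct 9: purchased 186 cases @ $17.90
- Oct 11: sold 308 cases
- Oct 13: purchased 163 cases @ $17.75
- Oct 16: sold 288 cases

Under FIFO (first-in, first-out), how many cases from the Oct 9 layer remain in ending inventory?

127

Oct 7, 329 sold [FIFO — oldest first]: 156 @ $18.25 + 173 @ $14.15 = $5,294.95
Oct 11, 308 sold [FIFO — oldest first]: 139 @ $14.15 + 169 @ $16.25 = $4,713.10
Oct 16, 288 sold [FIFO — oldest first]: 229 @ $16.25 + 59 @ $17.90 = $4,777.35
Total COGS = $5,294.95 + $4,713.10 + $4,777.35 = $14,785.40
Ending inventory: 127 @ $17.90 + 163 @ $17.75 = $5,166.55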